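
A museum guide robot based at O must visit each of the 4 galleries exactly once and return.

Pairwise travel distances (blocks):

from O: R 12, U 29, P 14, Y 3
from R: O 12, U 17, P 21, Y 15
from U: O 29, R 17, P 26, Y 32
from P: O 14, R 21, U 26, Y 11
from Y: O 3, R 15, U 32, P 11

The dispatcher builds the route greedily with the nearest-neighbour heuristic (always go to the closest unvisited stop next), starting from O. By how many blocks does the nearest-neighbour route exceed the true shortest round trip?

From O: Y=3, R=12, P=14, U=29 → choose Y (3).
From Y: P=11, R=15, U=32 → choose P (11).
From P: R=21, U=26 → choose R (21).
From R: U=17 → choose U (17).
NN route O → Y → P → R → U → O costs 81.
Optimal: O → R → U → P → Y → O costs 69 (by enumerating all 12 distinct tours).
Excess = 81 − 69 = 12.

The nearest-neighbour route is 12 blocks longer than optimal.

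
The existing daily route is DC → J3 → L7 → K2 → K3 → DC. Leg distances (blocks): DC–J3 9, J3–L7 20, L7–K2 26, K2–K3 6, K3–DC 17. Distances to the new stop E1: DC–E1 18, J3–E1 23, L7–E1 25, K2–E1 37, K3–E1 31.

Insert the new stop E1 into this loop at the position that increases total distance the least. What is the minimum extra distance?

+28 blocks — insert E1 between J3 and L7.

Insertion cost between consecutive stops i–j is d(i,E1) + d(E1,j) − d(i,j):
  between DC and J3: 18 + 23 − 9 = 32
  between J3 and L7: 23 + 25 − 20 = 28
  between L7 and K2: 25 + 37 − 26 = 36
  between K2 and K3: 37 + 31 − 6 = 62
  between K3 and DC: 31 + 18 − 17 = 32
Cheapest insertion is between J3 and L7, adding 28.
New total = 78 + 28 = 106.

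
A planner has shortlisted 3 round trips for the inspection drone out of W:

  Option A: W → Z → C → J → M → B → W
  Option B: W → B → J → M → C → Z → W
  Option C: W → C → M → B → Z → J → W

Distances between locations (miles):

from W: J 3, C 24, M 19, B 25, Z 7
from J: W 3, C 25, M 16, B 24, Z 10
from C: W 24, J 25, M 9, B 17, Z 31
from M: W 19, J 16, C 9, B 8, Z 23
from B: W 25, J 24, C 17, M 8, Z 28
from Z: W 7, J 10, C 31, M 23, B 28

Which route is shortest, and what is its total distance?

Shortest is Option C, total 82 miles.

Option A: 7 + 31 + 25 + 16 + 8 + 25 = 112
Option B: 25 + 24 + 16 + 9 + 31 + 7 = 112
Option C: 24 + 9 + 8 + 28 + 10 + 3 = 82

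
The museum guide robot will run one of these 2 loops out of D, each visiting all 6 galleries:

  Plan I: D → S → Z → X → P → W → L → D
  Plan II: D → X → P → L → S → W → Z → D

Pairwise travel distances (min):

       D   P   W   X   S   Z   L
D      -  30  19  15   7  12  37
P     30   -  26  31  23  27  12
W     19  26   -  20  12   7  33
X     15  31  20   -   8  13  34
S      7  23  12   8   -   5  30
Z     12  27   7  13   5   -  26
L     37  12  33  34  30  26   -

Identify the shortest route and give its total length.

119 min — Plan II is the shortest.

Plan I: 7 + 5 + 13 + 31 + 26 + 33 + 37 = 152
Plan II: 15 + 31 + 12 + 30 + 12 + 7 + 12 = 119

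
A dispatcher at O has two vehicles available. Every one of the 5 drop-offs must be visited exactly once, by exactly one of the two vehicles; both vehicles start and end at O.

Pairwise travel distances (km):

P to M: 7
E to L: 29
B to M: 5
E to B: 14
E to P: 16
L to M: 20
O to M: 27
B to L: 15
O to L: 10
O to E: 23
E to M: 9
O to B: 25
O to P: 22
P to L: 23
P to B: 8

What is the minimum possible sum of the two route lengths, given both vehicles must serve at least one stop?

Try each way of splitting the stops between the two vehicles (each non-empty) and, for each split, find the best tour for each vehicle:
  {E} + {P, B, L, M}: 46 + 59 = 105
  {P} + {E, B, L, M}: 44 + 62 = 106
  {E, P} + {B, L, M}: 61 + 57 = 118
  {B} + {E, P, L, M}: 50 + 72 = 122
  {E, B} + {P, L, M}: 62 + 59 = 121
  {P, B} + {E, L, M}: 55 + 62 = 117
  … (15 splits in total)
  {L} + {E, P, B, M}: 20 + 67 = 87  ← best
Best: vehicle 1 O → L → O = 20; vehicle 2 O → E → M → B → P → O = 67; combined 87.

87 km — the smallest possible combined total.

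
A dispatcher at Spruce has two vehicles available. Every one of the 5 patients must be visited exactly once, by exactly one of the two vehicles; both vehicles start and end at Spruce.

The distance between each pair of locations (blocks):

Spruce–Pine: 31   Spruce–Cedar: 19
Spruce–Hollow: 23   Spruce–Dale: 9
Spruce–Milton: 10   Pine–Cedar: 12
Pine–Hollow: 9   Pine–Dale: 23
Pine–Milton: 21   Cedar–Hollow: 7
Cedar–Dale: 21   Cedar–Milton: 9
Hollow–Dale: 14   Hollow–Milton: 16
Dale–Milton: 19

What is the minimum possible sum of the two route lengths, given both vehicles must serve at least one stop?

Minimum combined distance: 81 blocks.

Try each way of splitting the stops between the two vehicles (each non-empty) and, for each split, find the best tour for each vehicle:
  {Pine} + {Cedar, Hollow, Dale, Milton}: 62 + 49 = 111
  {Cedar} + {Pine, Hollow, Dale, Milton}: 38 + 63 = 101
  {Pine, Cedar} + {Hollow, Dale, Milton}: 62 + 49 = 111
  {Hollow} + {Pine, Cedar, Dale, Milton}: 46 + 63 = 109
  {Pine, Hollow} + {Cedar, Dale, Milton}: 63 + 49 = 112
  {Cedar, Hollow} + {Pine, Dale, Milton}: 49 + 63 = 112
  … (15 splits in total)
  {Dale} + {Pine, Cedar, Hollow, Milton}: 18 + 63 = 81  ← best
Best: vehicle 1 Spruce → Dale → Spruce = 18; vehicle 2 Spruce → Hollow → Pine → Cedar → Milton → Spruce = 63; combined 81.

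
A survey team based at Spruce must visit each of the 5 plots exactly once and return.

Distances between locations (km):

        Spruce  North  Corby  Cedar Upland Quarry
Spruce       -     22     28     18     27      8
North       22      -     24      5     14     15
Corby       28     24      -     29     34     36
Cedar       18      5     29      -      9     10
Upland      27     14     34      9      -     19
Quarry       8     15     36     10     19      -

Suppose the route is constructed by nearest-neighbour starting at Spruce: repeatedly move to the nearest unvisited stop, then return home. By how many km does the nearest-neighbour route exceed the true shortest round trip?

The nearest-neighbour route is 6 km longer than optimal.

Spruce: Quarry=8, Cedar=18, North=22, Upland=27, Corby=28 ⇒ Quarry
Quarry: Cedar=10, North=15, Upland=19, Corby=36 ⇒ Cedar
Cedar: North=5, Upland=9, Corby=29 ⇒ North
North: Upland=14, Corby=24 ⇒ Upland
Upland: Corby=34 ⇒ Corby
NN route Spruce → Quarry → Cedar → North → Upland → Corby → Spruce costs 99.
Optimal: Spruce → Corby → North → Cedar → Upland → Quarry → Spruce costs 93 (by enumerating all 60 distinct tours).
Excess = 99 − 93 = 6.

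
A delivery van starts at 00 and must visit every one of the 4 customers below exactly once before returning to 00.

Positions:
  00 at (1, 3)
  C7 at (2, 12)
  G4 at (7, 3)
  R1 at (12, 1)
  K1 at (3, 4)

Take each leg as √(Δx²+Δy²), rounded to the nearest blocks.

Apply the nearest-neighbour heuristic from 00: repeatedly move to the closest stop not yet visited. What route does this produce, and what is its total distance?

Total distance 35 blocks via the nearest-neighbour route 00 → K1 → G4 → R1 → C7 → 00.

At 00 the remaining stops are K1 2, G4 6, C7 9, R1 11; go to K1.
At K1 the remaining stops are G4 4, C7 8, R1 9; go to G4.
At G4 the remaining stops are R1 5, C7 10; go to R1.
At R1 the remaining stops are C7 15; go to C7.
Return C7→00: 9.
Total = 2 + 4 + 5 + 15 + 9 = 35.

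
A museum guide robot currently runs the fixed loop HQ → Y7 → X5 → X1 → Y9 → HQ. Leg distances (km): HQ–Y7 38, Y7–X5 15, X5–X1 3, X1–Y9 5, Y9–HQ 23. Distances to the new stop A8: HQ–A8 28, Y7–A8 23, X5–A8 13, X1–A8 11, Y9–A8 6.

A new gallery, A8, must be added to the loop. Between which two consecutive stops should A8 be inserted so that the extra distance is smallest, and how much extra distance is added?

Insertion cost between consecutive stops i–j is d(i,A8) + d(A8,j) − d(i,j):
  between HQ and Y7: 28 + 23 − 38 = 13
  between Y7 and X5: 23 + 13 − 15 = 21
  between X5 and X1: 13 + 11 − 3 = 21
  between X1 and Y9: 11 + 6 − 5 = 12
  between Y9 and HQ: 6 + 28 − 23 = 11
Cheapest insertion is between Y9 and HQ, adding 11.
New total = 84 + 11 = 95.

Minimum extra distance: 11 km, inserting A8 between Y9 and HQ.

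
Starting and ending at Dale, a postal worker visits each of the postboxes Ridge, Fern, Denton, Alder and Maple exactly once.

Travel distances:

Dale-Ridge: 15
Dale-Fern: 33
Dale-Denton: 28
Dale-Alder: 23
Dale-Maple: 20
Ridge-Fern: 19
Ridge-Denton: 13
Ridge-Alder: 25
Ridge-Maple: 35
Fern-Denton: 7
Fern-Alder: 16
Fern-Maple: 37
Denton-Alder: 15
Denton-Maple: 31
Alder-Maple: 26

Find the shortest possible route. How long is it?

97 — the shortest possible round trip.

Dale → Ridge → Fern → Denton → Alder → Maple → Dale: 15+19+7+15+26+20 = 102
Dale → Ridge → Fern → Denton → Maple → Alder → Dale: 15+19+7+31+26+23 = 121
Dale → Ridge → Fern → Alder → Denton → Maple → Dale: 15+19+16+15+31+20 = 116
Dale → Ridge → Fern → Alder → Maple → Denton → Dale: 15+19+16+26+31+28 = 135
Dale → Ridge → Fern → Maple → Denton → Alder → Dale: 15+19+37+31+15+23 = 140
Dale → Ridge → Fern → Maple → Alder → Denton → Dale: 15+19+37+26+15+28 = 140
Dale → Ridge → Denton → Fern → Alder → Maple → Dale: 15+13+7+16+26+20 = 97
Dale → Ridge → Denton → Fern → Maple → Alder → Dale: 15+13+7+37+26+23 = 121
Dale → Ridge → Denton → Alder → Fern → Maple → Dale: 15+13+15+16+37+20 = 116
Dale → Ridge → Denton → Alder → Maple → Fern → Dale: 15+13+15+26+37+33 = 139
Dale → Ridge → Denton → Maple → Fern → Alder → Dale: 15+13+31+37+16+23 = 135
Dale → Ridge → Denton → Maple → Alder → Fern → Dale: 15+13+31+26+16+33 = 134
Dale → Ridge → Alder → Fern → Denton → Maple → Dale: 15+25+16+7+31+20 = 114
Dale → Ridge → Alder → Fern → Maple → Denton → Dale: 15+25+16+37+31+28 = 152
… (46 more)
The minimum is 97.
One optimal route: Dale → Ridge → Denton → Fern → Alder → Maple → Dale (or its reverse).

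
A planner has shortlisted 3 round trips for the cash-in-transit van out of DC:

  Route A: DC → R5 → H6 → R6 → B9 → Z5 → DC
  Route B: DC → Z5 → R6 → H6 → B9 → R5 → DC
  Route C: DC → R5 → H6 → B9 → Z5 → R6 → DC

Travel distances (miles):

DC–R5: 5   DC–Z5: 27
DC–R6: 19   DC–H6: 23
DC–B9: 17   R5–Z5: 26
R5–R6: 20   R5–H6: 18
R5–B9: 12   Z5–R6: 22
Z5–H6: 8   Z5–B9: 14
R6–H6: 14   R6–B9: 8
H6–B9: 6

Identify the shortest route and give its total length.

Route A: 5 + 18 + 14 + 8 + 14 + 27 = 86
Route B: 27 + 22 + 14 + 6 + 12 + 5 = 86
Route C: 5 + 18 + 6 + 14 + 22 + 19 = 84

84 miles — Route C is the shortest.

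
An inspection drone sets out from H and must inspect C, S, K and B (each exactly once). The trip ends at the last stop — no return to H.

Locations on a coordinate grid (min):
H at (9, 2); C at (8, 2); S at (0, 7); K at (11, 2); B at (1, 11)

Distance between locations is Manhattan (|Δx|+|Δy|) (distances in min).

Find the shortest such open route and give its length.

Shortest open route: 23 min.

There are 4! = 24 possible orderings.
H→C→S→K→B: 1+13+16+19 = 49
H→C→S→B→K: 1+13+5+19 = 38
H→C→K→S→B: 1+3+16+5 = 25
H→C→K→B→S: 1+3+19+5 = 28
H→C→B→S→K: 1+16+5+16 = 38
H→C→B→K→S: 1+16+19+16 = 52
H→S→C→K→B: 14+13+3+19 = 49
H→S→C→B→K: 14+13+16+19 = 62
H→S→K→C→B: 14+16+3+16 = 49
H→S→K→B→C: 14+16+19+16 = 65
H→S→B→C→K: 14+5+16+3 = 38
H→S→B→K→C: 14+5+19+3 = 41
H→K→C→S→B: 2+3+13+5 = 23
H→K→C→B→S: 2+3+16+5 = 26
… (10 more)
The minimum is 23.
One shortest path: H → K → C → S → B.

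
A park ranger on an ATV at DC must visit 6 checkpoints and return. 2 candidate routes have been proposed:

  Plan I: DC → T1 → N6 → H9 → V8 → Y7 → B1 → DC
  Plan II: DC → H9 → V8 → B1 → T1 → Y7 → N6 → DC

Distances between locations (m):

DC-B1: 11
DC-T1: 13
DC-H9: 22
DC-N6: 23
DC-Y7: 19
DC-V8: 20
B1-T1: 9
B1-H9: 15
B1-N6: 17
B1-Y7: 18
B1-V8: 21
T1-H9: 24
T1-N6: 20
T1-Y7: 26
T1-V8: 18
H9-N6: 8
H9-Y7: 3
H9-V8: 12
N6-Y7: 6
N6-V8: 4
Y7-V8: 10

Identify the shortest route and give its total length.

Plan I: 13 + 20 + 8 + 12 + 10 + 18 + 11 = 92
Plan II: 22 + 12 + 21 + 9 + 26 + 6 + 23 = 119

92 m — Plan I is the shortest.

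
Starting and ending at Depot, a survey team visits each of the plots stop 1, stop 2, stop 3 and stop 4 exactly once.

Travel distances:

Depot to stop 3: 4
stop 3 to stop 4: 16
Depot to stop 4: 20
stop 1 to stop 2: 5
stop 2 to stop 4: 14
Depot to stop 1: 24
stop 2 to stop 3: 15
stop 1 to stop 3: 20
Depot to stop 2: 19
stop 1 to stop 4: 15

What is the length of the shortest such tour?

59 — the shortest possible round trip.

There are 12 distinct closed tours to check (reversals are equivalent).
Depot - stop 1 - stop 2 - stop 3 - stop 4 - Depot: 24+5+15+16+20 = 80
Depot - stop 1 - stop 2 - stop 4 - stop 3 - Depot: 24+5+14+16+4 = 63
Depot - stop 1 - stop 3 - stop 2 - stop 4 - Depot: 24+20+15+14+20 = 93
Depot - stop 1 - stop 3 - stop 4 - stop 2 - Depot: 24+20+16+14+19 = 93
Depot - stop 1 - stop 4 - stop 2 - stop 3 - Depot: 24+15+14+15+4 = 72
Depot - stop 1 - stop 4 - stop 3 - stop 2 - Depot: 24+15+16+15+19 = 89
Depot - stop 2 - stop 1 - stop 3 - stop 4 - Depot: 19+5+20+16+20 = 80
Depot - stop 2 - stop 1 - stop 4 - stop 3 - Depot: 19+5+15+16+4 = 59
Depot - stop 2 - stop 3 - stop 1 - stop 4 - Depot: 19+15+20+15+20 = 89
Depot - stop 2 - stop 4 - stop 1 - stop 3 - Depot: 19+14+15+20+4 = 72
Depot - stop 3 - stop 1 - stop 2 - stop 4 - Depot: 4+20+5+14+20 = 63
Depot - stop 3 - stop 2 - stop 1 - stop 4 - Depot: 4+15+5+15+20 = 59
The minimum is 59.
One optimal route: Depot → stop 2 → stop 1 → stop 4 → stop 3 → Depot (or its reverse).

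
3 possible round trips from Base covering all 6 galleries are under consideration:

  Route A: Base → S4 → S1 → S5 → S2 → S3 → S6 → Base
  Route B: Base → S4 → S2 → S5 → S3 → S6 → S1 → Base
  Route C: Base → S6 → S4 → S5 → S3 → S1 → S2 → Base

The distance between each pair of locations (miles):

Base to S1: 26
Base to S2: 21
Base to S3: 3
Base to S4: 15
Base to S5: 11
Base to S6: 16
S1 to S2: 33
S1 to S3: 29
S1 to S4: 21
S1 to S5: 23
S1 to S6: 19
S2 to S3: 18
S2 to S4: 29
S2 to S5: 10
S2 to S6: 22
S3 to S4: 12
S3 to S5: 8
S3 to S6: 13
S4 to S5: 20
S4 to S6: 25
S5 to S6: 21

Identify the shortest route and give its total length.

Route A: 15 + 21 + 23 + 10 + 18 + 13 + 16 = 116
Route B: 15 + 29 + 10 + 8 + 13 + 19 + 26 = 120
Route C: 16 + 25 + 20 + 8 + 29 + 33 + 21 = 152

116 miles — Route A is the shortest.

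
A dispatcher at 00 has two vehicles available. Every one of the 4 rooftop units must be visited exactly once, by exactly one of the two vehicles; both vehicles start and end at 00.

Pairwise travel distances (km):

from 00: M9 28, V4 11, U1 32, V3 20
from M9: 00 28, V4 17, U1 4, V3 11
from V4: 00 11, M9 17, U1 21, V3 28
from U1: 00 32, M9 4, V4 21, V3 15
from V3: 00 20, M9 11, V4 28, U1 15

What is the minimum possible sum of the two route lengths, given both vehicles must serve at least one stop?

Minimum combined distance: 89 km.

There are 2^3 − 1 = 7 ways to divide the 4 stops into two non-empty groups. For each, the best each vehicle can do is its own shortest tour through its group:
  {M9} + {V4, U1, V3}: 56 + 67 = 123
  {V4} + {M9, U1, V3}: 22 + 67 = 89
  {M9, V4} + {U1, V3}: 56 + 67 = 123
  {U1} + {M9, V4, V3}: 64 + 59 = 123
  {M9, U1} + {V4, V3}: 64 + 59 = 123
  {V4, U1} + {M9, V3}: 64 + 59 = 123
  … (7 splits in total)
Best: vehicle 1 00 → V4 → 00 = 22; vehicle 2 00 → M9 → U1 → V3 → 00 = 67; combined 89.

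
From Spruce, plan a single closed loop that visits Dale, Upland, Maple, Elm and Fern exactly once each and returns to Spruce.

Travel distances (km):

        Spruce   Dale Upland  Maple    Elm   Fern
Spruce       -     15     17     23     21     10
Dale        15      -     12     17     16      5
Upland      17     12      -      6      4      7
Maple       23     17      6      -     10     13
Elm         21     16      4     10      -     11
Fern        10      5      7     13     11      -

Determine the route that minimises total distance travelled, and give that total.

With 5 stops there are 5!/2 = 60 distinct round trips (a route and its reverse cost the same).
Spruce - Dale - Upland - Maple - Elm - Fern - Spruce: 15+12+6+10+11+10 = 64
Spruce - Dale - Upland - Maple - Fern - Elm - Spruce: 15+12+6+13+11+21 = 78
Spruce - Dale - Upland - Elm - Maple - Fern - Spruce: 15+12+4+10+13+10 = 64
Spruce - Dale - Upland - Elm - Fern - Maple - Spruce: 15+12+4+11+13+23 = 78
Spruce - Dale - Upland - Fern - Maple - Elm - Spruce: 15+12+7+13+10+21 = 78
Spruce - Dale - Upland - Fern - Elm - Maple - Spruce: 15+12+7+11+10+23 = 78
Spruce - Dale - Maple - Upland - Elm - Fern - Spruce: 15+17+6+4+11+10 = 63
Spruce - Dale - Maple - Upland - Fern - Elm - Spruce: 15+17+6+7+11+21 = 77
Spruce - Dale - Maple - Elm - Upland - Fern - Spruce: 15+17+10+4+7+10 = 63
Spruce - Dale - Maple - Elm - Fern - Upland - Spruce: 15+17+10+11+7+17 = 77
Spruce - Dale - Maple - Fern - Upland - Elm - Spruce: 15+17+13+7+4+21 = 77
Spruce - Dale - Maple - Fern - Elm - Upland - Spruce: 15+17+13+11+4+17 = 77
Spruce - Dale - Elm - Upland - Maple - Fern - Spruce: 15+16+4+6+13+10 = 64
Spruce - Dale - Elm - Upland - Fern - Maple - Spruce: 15+16+4+7+13+23 = 78
… (46 more)
The minimum is 63.
One optimal route: Spruce → Dale → Maple → Upland → Elm → Fern → Spruce (or its reverse).

Shortest round trip = 63 km.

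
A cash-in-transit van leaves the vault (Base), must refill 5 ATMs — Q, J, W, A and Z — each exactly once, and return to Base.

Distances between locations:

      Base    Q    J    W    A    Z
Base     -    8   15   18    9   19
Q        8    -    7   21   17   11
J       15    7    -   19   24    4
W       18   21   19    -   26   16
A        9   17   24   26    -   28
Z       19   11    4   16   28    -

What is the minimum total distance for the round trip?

70 — the shortest possible round trip.

There are 60 distinct closed tours to check (reversals are equivalent).
Base - Q - J - W - A - Z - Base: 8+7+19+26+28+19 = 107
Base - Q - J - W - Z - A - Base: 8+7+19+16+28+9 = 87
Base - Q - J - A - W - Z - Base: 8+7+24+26+16+19 = 100
Base - Q - J - A - Z - W - Base: 8+7+24+28+16+18 = 101
Base - Q - J - Z - W - A - Base: 8+7+4+16+26+9 = 70
Base - Q - J - Z - A - W - Base: 8+7+4+28+26+18 = 91
Base - Q - W - J - A - Z - Base: 8+21+19+24+28+19 = 119
Base - Q - W - J - Z - A - Base: 8+21+19+4+28+9 = 89
Base - Q - W - A - J - Z - Base: 8+21+26+24+4+19 = 102
Base - Q - W - A - Z - J - Base: 8+21+26+28+4+15 = 102
Base - Q - W - Z - J - A - Base: 8+21+16+4+24+9 = 82
Base - Q - W - Z - A - J - Base: 8+21+16+28+24+15 = 112
Base - Q - A - J - W - Z - Base: 8+17+24+19+16+19 = 103
Base - Q - A - J - Z - W - Base: 8+17+24+4+16+18 = 87
… (46 more)
The minimum is 70.
One optimal route: Base → Q → J → Z → W → A → Base (or its reverse).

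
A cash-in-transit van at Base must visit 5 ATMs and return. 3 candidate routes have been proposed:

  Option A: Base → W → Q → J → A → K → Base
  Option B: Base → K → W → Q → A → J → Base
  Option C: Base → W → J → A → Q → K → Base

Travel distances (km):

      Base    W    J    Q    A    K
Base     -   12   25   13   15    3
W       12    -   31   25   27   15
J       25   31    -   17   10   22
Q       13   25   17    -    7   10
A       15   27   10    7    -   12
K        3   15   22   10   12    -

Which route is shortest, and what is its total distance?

Option A: 12 + 25 + 17 + 10 + 12 + 3 = 79
Option B: 3 + 15 + 25 + 7 + 10 + 25 = 85
Option C: 12 + 31 + 10 + 7 + 10 + 3 = 73

73 km — Option C is the shortest.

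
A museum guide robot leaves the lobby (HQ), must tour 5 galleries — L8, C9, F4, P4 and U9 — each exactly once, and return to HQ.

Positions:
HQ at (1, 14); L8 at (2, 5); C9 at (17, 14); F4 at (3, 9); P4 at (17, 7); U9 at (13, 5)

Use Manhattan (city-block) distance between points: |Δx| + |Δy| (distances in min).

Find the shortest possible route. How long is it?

Minimum total distance: 52 min.

There are 60 distinct closed tours to check (reversals are equivalent).
HQ - L8 - C9 - F4 - P4 - U9 - HQ: 10+24+19+16+6+21 = 96
HQ - L8 - C9 - F4 - U9 - P4 - HQ: 10+24+19+14+6+23 = 96
HQ - L8 - C9 - P4 - F4 - U9 - HQ: 10+24+7+16+14+21 = 92
HQ - L8 - C9 - P4 - U9 - F4 - HQ: 10+24+7+6+14+7 = 68
HQ - L8 - C9 - U9 - F4 - P4 - HQ: 10+24+13+14+16+23 = 100
HQ - L8 - C9 - U9 - P4 - F4 - HQ: 10+24+13+6+16+7 = 76
HQ - L8 - F4 - C9 - P4 - U9 - HQ: 10+5+19+7+6+21 = 68
HQ - L8 - F4 - C9 - U9 - P4 - HQ: 10+5+19+13+6+23 = 76
HQ - L8 - F4 - P4 - C9 - U9 - HQ: 10+5+16+7+13+21 = 72
HQ - L8 - F4 - P4 - U9 - C9 - HQ: 10+5+16+6+13+16 = 66
HQ - L8 - F4 - U9 - C9 - P4 - HQ: 10+5+14+13+7+23 = 72
HQ - L8 - F4 - U9 - P4 - C9 - HQ: 10+5+14+6+7+16 = 58
HQ - L8 - P4 - C9 - F4 - U9 - HQ: 10+17+7+19+14+21 = 88
HQ - L8 - P4 - C9 - U9 - F4 - HQ: 10+17+7+13+14+7 = 68
… (46 more)
HQ - C9 - P4 - U9 - L8 - F4 - HQ: 16+7+6+11+5+7 = 52  ← best
The minimum is 52.
One optimal route: HQ → C9 → P4 → U9 → L8 → F4 → HQ (or its reverse).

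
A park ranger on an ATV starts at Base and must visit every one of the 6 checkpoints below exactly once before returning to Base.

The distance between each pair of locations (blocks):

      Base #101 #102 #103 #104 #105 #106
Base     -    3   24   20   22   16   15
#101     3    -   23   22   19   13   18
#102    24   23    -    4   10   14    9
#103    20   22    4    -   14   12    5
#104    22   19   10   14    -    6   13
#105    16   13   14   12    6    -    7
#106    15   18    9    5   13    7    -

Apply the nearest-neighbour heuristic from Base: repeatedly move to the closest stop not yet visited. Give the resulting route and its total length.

At Base the remaining stops are #101 3, #106 15, #105 16, #103 20, #104 22, #102 24; go to #101.
At #101 the remaining stops are #105 13, #106 18, #104 19, #103 22, #102 23; go to #105.
At #105 the remaining stops are #104 6, #106 7, #103 12, #102 14; go to #104.
At #104 the remaining stops are #102 10, #106 13, #103 14; go to #102.
At #102 the remaining stops are #103 4, #106 9; go to #103.
At #103 the remaining stops are #106 5; go to #106.
Return #106→Base: 15.
Total = 3 + 13 + 6 + 10 + 4 + 5 + 15 = 56.

Nearest-neighbour total = 56 blocks; route Base → #101 → #105 → #104 → #102 → #103 → #106 → Base.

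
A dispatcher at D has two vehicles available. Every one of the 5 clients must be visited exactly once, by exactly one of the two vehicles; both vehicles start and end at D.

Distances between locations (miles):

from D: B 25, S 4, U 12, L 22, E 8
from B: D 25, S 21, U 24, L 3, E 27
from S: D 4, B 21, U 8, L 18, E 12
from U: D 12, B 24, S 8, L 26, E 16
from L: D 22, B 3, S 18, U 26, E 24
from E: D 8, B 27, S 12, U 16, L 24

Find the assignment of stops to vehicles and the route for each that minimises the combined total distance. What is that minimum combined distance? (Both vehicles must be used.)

77 miles — the smallest possible combined total.

Try each way of splitting the stops between the two vehicles (each non-empty) and, for each split, find the best tour for each vehicle:
  {B} + {S, U, L, E}: 50 + 70 = 120
  {S} + {B, U, L, E}: 8 + 71 = 79
  {B, S} + {U, L, E}: 50 + 70 = 120
  {U} + {B, S, L, E}: 24 + 60 = 84
  {B, U} + {S, L, E}: 61 + 54 = 115
  {S, U} + {B, L, E}: 24 + 60 = 84
  … (15 splits in total)
  {B, S, U, L} + {E}: 61 + 16 = 77  ← best
Best: vehicle 1 D → S → U → B → L → D = 61; vehicle 2 D → E → D = 16; combined 77.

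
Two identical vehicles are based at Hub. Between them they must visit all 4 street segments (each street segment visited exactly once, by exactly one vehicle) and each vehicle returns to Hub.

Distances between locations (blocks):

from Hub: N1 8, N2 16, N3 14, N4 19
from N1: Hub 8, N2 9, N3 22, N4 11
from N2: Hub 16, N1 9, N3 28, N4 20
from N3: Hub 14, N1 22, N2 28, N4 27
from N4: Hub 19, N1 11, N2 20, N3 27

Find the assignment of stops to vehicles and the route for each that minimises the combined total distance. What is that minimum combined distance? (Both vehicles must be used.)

Minimum combined distance: 83 blocks.

Try each way of splitting the stops between the two vehicles (each non-empty) and, for each split, find the best tour for each vehicle:
  {N1} + {N2, N3, N4}: 16 + 77 = 93
  {N2} + {N1, N3, N4}: 32 + 60 = 92
  {N1, N2} + {N3, N4}: 33 + 60 = 93
  {N3} + {N1, N2, N4}: 28 + 55 = 83
  {N1, N3} + {N2, N4}: 44 + 55 = 99
  {N2, N3} + {N1, N4}: 58 + 38 = 96
  … (7 splits in total)
Best: vehicle 1 Hub → N3 → Hub = 28; vehicle 2 Hub → N1 → N4 → N2 → Hub = 55; combined 83.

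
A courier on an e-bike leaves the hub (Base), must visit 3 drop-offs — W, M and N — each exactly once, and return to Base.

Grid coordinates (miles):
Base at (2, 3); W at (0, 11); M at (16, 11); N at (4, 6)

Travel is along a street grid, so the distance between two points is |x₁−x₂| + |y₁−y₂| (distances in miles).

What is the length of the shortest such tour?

48 miles — the shortest possible round trip.

With 3 stops there are 3!/2 = 3 distinct round trips (a route and its reverse cost the same).
Base→W→M→N→Base: 10+16+17+5 = 48
Base→W→N→M→Base: 10+9+17+22 = 58
Base→M→W→N→Base: 22+16+9+5 = 52
The minimum is 48.
One optimal route: Base → W → M → N → Base (or its reverse).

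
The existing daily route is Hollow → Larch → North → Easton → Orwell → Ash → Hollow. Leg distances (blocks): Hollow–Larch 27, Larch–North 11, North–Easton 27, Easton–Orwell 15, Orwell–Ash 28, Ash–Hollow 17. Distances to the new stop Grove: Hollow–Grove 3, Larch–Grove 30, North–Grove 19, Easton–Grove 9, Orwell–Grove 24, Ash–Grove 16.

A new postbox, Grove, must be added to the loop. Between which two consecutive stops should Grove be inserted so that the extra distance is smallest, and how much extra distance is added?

Insertion cost between consecutive stops i–j is d(i,Grove) + d(Grove,j) − d(i,j):
  between Hollow and Larch: 3 + 30 − 27 = 6
  between Larch and North: 30 + 19 − 11 = 38
  between North and Easton: 19 + 9 − 27 = 1
  between Easton and Orwell: 9 + 24 − 15 = 18
  between Orwell and Ash: 24 + 16 − 28 = 12
  between Ash and Hollow: 16 + 3 − 17 = 2
Cheapest insertion is between North and Easton, adding 1.
New total = 125 + 1 = 126.

Adding 1 blocks by placing Grove on the North–Easton leg.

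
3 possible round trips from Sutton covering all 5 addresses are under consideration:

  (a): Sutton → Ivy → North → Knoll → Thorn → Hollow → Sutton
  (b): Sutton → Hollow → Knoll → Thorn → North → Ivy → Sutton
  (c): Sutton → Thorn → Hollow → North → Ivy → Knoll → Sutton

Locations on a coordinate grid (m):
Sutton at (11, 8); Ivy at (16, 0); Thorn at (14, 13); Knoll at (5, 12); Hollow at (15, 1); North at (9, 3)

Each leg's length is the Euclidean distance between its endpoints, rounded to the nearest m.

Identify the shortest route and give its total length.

Shortest is (c), total 55 m.

(a): 9 + 8 + 10 + 9 + 12 + 8 = 56
(b): 8 + 15 + 9 + 11 + 8 + 9 = 60
(c): 6 + 12 + 6 + 8 + 16 + 7 = 55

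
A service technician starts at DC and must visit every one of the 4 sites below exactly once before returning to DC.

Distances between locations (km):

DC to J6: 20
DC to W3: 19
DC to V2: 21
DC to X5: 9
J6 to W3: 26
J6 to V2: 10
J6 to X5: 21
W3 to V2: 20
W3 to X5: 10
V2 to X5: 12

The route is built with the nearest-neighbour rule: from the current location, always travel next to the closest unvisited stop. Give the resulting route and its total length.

From DC: distances to unvisited — X5=9, W3=19, J6=20, V2=21. Nearest is X5 (9).
From X5: distances to unvisited — W3=10, V2=12, J6=21. Nearest is W3 (10).
From W3: distances to unvisited — V2=20, J6=26. Nearest is V2 (20).
From V2: distances to unvisited — J6=10. Nearest is J6 (10).
Return J6→DC: 20.
Total = 9 + 10 + 20 + 10 + 20 = 69.

69 km along DC → X5 → W3 → V2 → J6 → DC.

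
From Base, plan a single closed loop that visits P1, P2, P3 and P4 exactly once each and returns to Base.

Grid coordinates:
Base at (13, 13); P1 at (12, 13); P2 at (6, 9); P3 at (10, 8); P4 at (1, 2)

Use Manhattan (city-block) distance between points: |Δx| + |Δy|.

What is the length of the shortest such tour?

With 4 stops there are 4!/2 = 12 distinct round trips (a route and its reverse cost the same).
Base→P1→P2→P3→P4→Base: 1+10+5+15+23 = 54
Base→P1→P2→P4→P3→Base: 1+10+12+15+8 = 46
Base→P1→P3→P2→P4→Base: 1+7+5+12+23 = 48
Base→P1→P3→P4→P2→Base: 1+7+15+12+11 = 46
Base→P1→P4→P2→P3→Base: 1+22+12+5+8 = 48
Base→P1→P4→P3→P2→Base: 1+22+15+5+11 = 54
Base→P2→P1→P3→P4→Base: 11+10+7+15+23 = 66
Base→P2→P1→P4→P3→Base: 11+10+22+15+8 = 66
Base→P2→P3→P1→P4→Base: 11+5+7+22+23 = 68
Base→P2→P4→P1→P3→Base: 11+12+22+7+8 = 60
Base→P3→P1→P2→P4→Base: 8+7+10+12+23 = 60
Base→P3→P2→P1→P4→Base: 8+5+10+22+23 = 68
The minimum is 46.
One optimal route: Base → P1 → P2 → P4 → P3 → Base (or its reverse).

46 — the shortest possible round trip.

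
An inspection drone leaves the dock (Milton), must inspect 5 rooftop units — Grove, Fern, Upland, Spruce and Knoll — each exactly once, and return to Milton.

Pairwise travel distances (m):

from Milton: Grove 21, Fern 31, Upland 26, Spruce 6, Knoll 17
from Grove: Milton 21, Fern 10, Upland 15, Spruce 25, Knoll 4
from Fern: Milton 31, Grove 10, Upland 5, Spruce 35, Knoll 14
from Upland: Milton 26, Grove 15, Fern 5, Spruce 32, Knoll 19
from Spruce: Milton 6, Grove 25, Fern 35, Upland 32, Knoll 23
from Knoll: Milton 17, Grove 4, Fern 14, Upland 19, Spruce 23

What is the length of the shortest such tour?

Milton→Grove→Fern→Upland→Spruce→Knoll→Milton: 21+10+5+32+23+17 = 108
Milton→Grove→Fern→Upland→Knoll→Spruce→Milton: 21+10+5+19+23+6 = 84
Milton→Grove→Fern→Spruce→Upland→Knoll→Milton: 21+10+35+32+19+17 = 134
Milton→Grove→Fern→Spruce→Knoll→Upland→Milton: 21+10+35+23+19+26 = 134
Milton→Grove→Fern→Knoll→Upland→Spruce→Milton: 21+10+14+19+32+6 = 102
Milton→Grove→Fern→Knoll→Spruce→Upland→Milton: 21+10+14+23+32+26 = 126
Milton→Grove→Upland→Fern→Spruce→Knoll→Milton: 21+15+5+35+23+17 = 116
Milton→Grove→Upland→Fern→Knoll→Spruce→Milton: 21+15+5+14+23+6 = 84
Milton→Grove→Upland→Spruce→Fern→Knoll→Milton: 21+15+32+35+14+17 = 134
Milton→Grove→Upland→Spruce→Knoll→Fern→Milton: 21+15+32+23+14+31 = 136
Milton→Grove→Upland→Knoll→Fern→Spruce→Milton: 21+15+19+14+35+6 = 110
Milton→Grove→Upland→Knoll→Spruce→Fern→Milton: 21+15+19+23+35+31 = 144
Milton→Grove→Spruce→Fern→Upland→Knoll→Milton: 21+25+35+5+19+17 = 122
Milton→Grove→Spruce→Fern→Knoll→Upland→Milton: 21+25+35+14+19+26 = 140
… (46 more)
Milton→Upland→Fern→Grove→Knoll→Spruce→Milton: 26+5+10+4+23+6 = 74  ← best
The minimum is 74.
One optimal route: Milton → Upland → Fern → Grove → Knoll → Spruce → Milton (or its reverse).

74 m — the shortest possible round trip.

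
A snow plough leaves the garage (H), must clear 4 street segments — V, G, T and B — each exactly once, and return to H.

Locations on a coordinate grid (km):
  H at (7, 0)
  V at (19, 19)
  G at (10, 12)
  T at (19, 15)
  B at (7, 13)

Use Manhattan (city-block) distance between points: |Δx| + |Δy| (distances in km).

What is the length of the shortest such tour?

62 km — the shortest possible round trip.

H-V-G-T-B-H: 31+16+12+14+13 = 86
H-V-G-B-T-H: 31+16+4+14+27 = 92
H-V-T-G-B-H: 31+4+12+4+13 = 64
H-V-T-B-G-H: 31+4+14+4+15 = 68
H-V-B-G-T-H: 31+18+4+12+27 = 92
H-V-B-T-G-H: 31+18+14+12+15 = 90
H-G-V-T-B-H: 15+16+4+14+13 = 62
H-G-V-B-T-H: 15+16+18+14+27 = 90
H-G-T-V-B-H: 15+12+4+18+13 = 62
H-G-B-V-T-H: 15+4+18+4+27 = 68
H-T-V-G-B-H: 27+4+16+4+13 = 64
H-T-G-V-B-H: 27+12+16+18+13 = 86
The minimum is 62.
One optimal route: H → G → V → T → B → H (or its reverse).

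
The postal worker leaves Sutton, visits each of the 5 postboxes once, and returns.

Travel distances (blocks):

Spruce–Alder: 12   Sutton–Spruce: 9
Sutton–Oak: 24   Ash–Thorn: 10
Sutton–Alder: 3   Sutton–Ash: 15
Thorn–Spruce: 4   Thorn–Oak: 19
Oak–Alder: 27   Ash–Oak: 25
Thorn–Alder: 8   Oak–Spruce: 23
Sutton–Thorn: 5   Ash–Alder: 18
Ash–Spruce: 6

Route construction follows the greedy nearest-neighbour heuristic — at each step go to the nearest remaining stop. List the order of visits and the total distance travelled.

At Sutton the remaining stops are Alder 3, Thorn 5, Spruce 9, Ash 15, Oak 24; go to Alder.
At Alder the remaining stops are Thorn 8, Spruce 12, Ash 18, Oak 27; go to Thorn.
At Thorn the remaining stops are Spruce 4, Ash 10, Oak 19; go to Spruce.
At Spruce the remaining stops are Ash 6, Oak 23; go to Ash.
At Ash the remaining stops are Oak 25; go to Oak.
Return Oak→Sutton: 24.
Total = 3 + 8 + 4 + 6 + 25 + 24 = 70.

70 blocks along Sutton → Alder → Thorn → Spruce → Ash → Oak → Sutton.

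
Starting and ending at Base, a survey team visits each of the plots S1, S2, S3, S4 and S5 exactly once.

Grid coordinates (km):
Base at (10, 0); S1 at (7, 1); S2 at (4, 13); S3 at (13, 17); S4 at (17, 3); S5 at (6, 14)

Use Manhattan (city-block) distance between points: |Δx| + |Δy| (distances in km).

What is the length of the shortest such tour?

Minimum total distance: 60 km.

With 5 stops there are 5!/2 = 60 distinct round trips (a route and its reverse cost the same).
Base-S1-S2-S3-S4-S5-Base: 4+15+13+18+22+18 = 90
Base-S1-S2-S3-S5-S4-Base: 4+15+13+10+22+10 = 74
Base-S1-S2-S4-S3-S5-Base: 4+15+23+18+10+18 = 88
Base-S1-S2-S4-S5-S3-Base: 4+15+23+22+10+20 = 94
Base-S1-S2-S5-S3-S4-Base: 4+15+3+10+18+10 = 60
Base-S1-S2-S5-S4-S3-Base: 4+15+3+22+18+20 = 82
Base-S1-S3-S2-S4-S5-Base: 4+22+13+23+22+18 = 102
Base-S1-S3-S2-S5-S4-Base: 4+22+13+3+22+10 = 74
Base-S1-S3-S4-S2-S5-Base: 4+22+18+23+3+18 = 88
Base-S1-S3-S4-S5-S2-Base: 4+22+18+22+3+19 = 88
Base-S1-S3-S5-S2-S4-Base: 4+22+10+3+23+10 = 72
Base-S1-S3-S5-S4-S2-Base: 4+22+10+22+23+19 = 100
Base-S1-S4-S2-S3-S5-Base: 4+12+23+13+10+18 = 80
Base-S1-S4-S2-S5-S3-Base: 4+12+23+3+10+20 = 72
… (46 more)
The minimum is 60.
One optimal route: Base → S1 → S2 → S5 → S3 → S4 → Base (or its reverse).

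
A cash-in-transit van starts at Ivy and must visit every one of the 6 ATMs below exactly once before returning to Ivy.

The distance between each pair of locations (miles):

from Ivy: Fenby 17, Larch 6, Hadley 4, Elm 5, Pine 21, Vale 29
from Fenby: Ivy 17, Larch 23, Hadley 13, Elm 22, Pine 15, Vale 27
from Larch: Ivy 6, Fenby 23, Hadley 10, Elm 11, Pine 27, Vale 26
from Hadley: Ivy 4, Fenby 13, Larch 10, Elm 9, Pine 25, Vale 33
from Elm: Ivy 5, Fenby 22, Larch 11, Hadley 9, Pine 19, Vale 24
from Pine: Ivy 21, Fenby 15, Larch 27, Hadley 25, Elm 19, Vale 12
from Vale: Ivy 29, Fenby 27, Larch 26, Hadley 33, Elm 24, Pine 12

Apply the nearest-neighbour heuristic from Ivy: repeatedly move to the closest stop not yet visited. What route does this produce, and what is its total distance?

At Ivy the remaining stops are Hadley 4, Elm 5, Larch 6, Fenby 17, Pine 21, Vale 29; go to Hadley.
At Hadley the remaining stops are Elm 9, Larch 10, Fenby 13, Pine 25, Vale 33; go to Elm.
At Elm the remaining stops are Larch 11, Pine 19, Fenby 22, Vale 24; go to Larch.
At Larch the remaining stops are Fenby 23, Vale 26, Pine 27; go to Fenby.
At Fenby the remaining stops are Pine 15, Vale 27; go to Pine.
At Pine the remaining stops are Vale 12; go to Vale.
Return Vale→Ivy: 29.
Total = 4 + 9 + 11 + 23 + 15 + 12 + 29 = 103.

103 miles along Ivy → Hadley → Elm → Larch → Fenby → Pine → Vale → Ivy.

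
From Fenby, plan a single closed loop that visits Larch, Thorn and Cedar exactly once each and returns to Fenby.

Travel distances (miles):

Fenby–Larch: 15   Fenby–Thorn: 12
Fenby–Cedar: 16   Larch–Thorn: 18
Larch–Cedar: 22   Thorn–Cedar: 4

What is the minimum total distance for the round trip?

With 3 stops there are 3!/2 = 3 distinct round trips (a route and its reverse cost the same).
Fenby - Larch - Thorn - Cedar - Fenby: 15+18+4+16 = 53
Fenby - Larch - Cedar - Thorn - Fenby: 15+22+4+12 = 53
Fenby - Thorn - Larch - Cedar - Fenby: 12+18+22+16 = 68
The minimum is 53.
One optimal route: Fenby → Larch → Thorn → Cedar → Fenby (or its reverse).

53 miles — the shortest possible round trip.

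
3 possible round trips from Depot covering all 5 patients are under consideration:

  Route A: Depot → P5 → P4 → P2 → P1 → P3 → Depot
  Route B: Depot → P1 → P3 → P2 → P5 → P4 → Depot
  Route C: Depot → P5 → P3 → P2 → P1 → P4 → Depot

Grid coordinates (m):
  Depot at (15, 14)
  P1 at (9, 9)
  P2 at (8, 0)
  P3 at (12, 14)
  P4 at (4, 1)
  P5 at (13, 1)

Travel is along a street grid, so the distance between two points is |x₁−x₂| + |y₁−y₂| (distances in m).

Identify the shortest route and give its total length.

Route A: 15 + 9 + 5 + 10 + 8 + 3 = 50
Route B: 11 + 8 + 18 + 6 + 9 + 24 = 76
Route C: 15 + 14 + 18 + 10 + 13 + 24 = 94

Shortest is Route A, total 50 m.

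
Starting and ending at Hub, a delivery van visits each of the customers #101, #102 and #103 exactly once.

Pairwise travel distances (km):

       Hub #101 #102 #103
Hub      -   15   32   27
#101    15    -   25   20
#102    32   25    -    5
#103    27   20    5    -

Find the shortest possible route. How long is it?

72 km — the shortest possible round trip.

There are 3 distinct closed tours to check (reversals are equivalent).
Hub→#101→#102→#103→Hub: 15+25+5+27 = 72
Hub→#101→#103→#102→Hub: 15+20+5+32 = 72
Hub→#102→#101→#103→Hub: 32+25+20+27 = 104
The minimum is 72.
One optimal route: Hub → #101 → #102 → #103 → Hub (or its reverse).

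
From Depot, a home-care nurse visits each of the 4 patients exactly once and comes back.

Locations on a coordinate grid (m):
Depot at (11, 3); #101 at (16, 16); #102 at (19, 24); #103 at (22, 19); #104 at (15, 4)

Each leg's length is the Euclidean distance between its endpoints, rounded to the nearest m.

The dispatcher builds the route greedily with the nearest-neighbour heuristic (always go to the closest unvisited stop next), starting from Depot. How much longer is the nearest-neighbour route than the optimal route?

From Depot: #104=4, #101=14, #103=19, #102=22 → choose #104 (4).
From #104: #101=12, #103=17, #102=20 → choose #101 (12).
From #101: #103=7, #102=9 → choose #103 (7).
From #103: #102=6 → choose #102 (6).
NN route Depot → #104 → #101 → #103 → #102 → Depot costs 51.
Optimal: Depot → #101 → #102 → #103 → #104 → Depot costs 50 (by enumerating all 12 distinct tours).
Excess = 51 − 50 = 1.

The nearest-neighbour route is 1 m longer than optimal.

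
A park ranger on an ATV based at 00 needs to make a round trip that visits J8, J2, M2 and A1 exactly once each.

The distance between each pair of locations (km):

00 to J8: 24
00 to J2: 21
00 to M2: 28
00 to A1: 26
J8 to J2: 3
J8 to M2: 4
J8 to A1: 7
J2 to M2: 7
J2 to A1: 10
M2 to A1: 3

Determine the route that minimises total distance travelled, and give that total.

With 4 stops there are 4!/2 = 12 distinct round trips (a route and its reverse cost the same).
00 → J8 → J2 → M2 → A1 → 00: 24+3+7+3+26 = 63
00 → J8 → J2 → A1 → M2 → 00: 24+3+10+3+28 = 68
00 → J8 → M2 → J2 → A1 → 00: 24+4+7+10+26 = 71
00 → J8 → M2 → A1 → J2 → 00: 24+4+3+10+21 = 62
00 → J8 → A1 → J2 → M2 → 00: 24+7+10+7+28 = 76
00 → J8 → A1 → M2 → J2 → 00: 24+7+3+7+21 = 62
00 → J2 → J8 → M2 → A1 → 00: 21+3+4+3+26 = 57
00 → J2 → J8 → A1 → M2 → 00: 21+3+7+3+28 = 62
00 → J2 → M2 → J8 → A1 → 00: 21+7+4+7+26 = 65
00 → J2 → A1 → J8 → M2 → 00: 21+10+7+4+28 = 70
00 → M2 → J8 → J2 → A1 → 00: 28+4+3+10+26 = 71
00 → M2 → J2 → J8 → A1 → 00: 28+7+3+7+26 = 71
The minimum is 57.
One optimal route: 00 → J2 → J8 → M2 → A1 → 00 (or its reverse).

Minimum total distance: 57 km.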